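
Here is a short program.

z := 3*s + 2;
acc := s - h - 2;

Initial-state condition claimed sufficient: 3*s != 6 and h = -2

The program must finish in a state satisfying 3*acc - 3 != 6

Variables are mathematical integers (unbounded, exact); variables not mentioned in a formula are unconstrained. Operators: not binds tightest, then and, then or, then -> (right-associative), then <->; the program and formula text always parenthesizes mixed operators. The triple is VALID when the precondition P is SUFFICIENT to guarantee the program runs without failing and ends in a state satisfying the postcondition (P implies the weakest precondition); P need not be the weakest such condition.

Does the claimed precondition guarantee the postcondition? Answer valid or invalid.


Working backward. After the program, the postcondition 3*acc - 3 != 6 must hold; in canonical form it is 3*acc != 9.
Before acc := s - h - 2: 3*s != 3*h + 15
Before z := 3*s + 2: 3*s != 3*h + 15
The weakest precondition is 3*s != 3*h + 15.
Check whether 3*s != 6 and h = -2 implies it.
Countermodel: at the initial state h = -2, s = 3, the precondition holds but the weakest precondition fails.
Answer: invalid


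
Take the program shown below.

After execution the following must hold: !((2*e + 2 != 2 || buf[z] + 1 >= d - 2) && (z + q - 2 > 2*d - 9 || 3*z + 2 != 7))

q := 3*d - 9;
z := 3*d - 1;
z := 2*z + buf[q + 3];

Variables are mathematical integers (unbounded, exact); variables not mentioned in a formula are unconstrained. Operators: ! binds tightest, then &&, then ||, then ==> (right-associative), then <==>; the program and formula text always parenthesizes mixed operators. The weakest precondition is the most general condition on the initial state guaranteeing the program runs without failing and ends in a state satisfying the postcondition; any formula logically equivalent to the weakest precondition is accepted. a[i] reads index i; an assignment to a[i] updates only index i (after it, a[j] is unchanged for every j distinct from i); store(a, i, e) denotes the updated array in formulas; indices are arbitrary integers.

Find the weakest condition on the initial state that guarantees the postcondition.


Working backward. After the program, the postcondition !((2*e + 2 != 2 || buf[z] + 1 >= d - 2) && (z + q - 2 > 2*d - 9 || 3*z + 2 != 7)) must hold; in canonical form it is !((2*e != 0 || buf[z] >= d - 3) && (q + z > 2*d - 7 || 3*z != 5)).
Before z := 2*z + buf[q + 3]: !((2*e != 0 || buf[buf[q + 3] + 2*z] >= d - 3) && (buf[q + 3] + q + 2*z > 2*d - 7 || 3*buf[q + 3] + 6*z != 5))
Before z := 3*d - 1: !((2*e != 0 || buf[buf[q + 3] + 6*d - 2] >= d - 3) && (buf[q + 3] + 4*d + q > -5 || 3*buf[q + 3] + 18*d != 11))
Before q := 3*d - 9: !((2*e != 0 || buf[buf[3*d - 6] + 6*d - 2] >= d - 3) && (buf[3*d - 6] + 7*d > 4 || 3*buf[3*d - 6] + 18*d != 11))
Answer: WP = !((2*e != 0 || buf[buf[3*d - 6] + 6*d - 2] >= d - 3) && (buf[3*d - 6] + 7*d > 4 || 3*buf[3*d - 6] + 18*d != 11))


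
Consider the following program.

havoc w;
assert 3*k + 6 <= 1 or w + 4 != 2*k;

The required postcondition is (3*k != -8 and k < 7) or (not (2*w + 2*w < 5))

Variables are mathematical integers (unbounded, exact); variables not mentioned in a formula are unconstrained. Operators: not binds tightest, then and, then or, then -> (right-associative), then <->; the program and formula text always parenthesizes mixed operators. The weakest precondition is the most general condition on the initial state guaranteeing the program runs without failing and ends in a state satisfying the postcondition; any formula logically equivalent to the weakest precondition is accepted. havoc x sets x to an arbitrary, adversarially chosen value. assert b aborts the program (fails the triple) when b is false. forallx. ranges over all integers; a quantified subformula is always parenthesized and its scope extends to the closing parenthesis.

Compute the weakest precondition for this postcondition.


Working backward. After the program, the postcondition (3*k != -8 and k < 7) or (not (2*w + 2*w < 5)) must hold; in canonical form it is (3*k != -8 and k < 7) or (not (4*w < 5)).
Before assert 3*k + 6 <= 1 or w + 4 != 2*k: (3*k <= -5 or w != 2*k - 4) and ((3*k != -8 and k < 7) or (not (4*w < 5)))
Before havoc w: forall w_1. ((3*k <= -5 or w_1 != 2*k - 4) and ((3*k != -8 and k < 7) or (not (4*w_1 < 5))))
Answer: WP = forall w_1. ((3*k <= -5 or w_1 != 2*k - 4) and ((3*k != -8 and k < 7) or (not (4*w_1 < 5))))


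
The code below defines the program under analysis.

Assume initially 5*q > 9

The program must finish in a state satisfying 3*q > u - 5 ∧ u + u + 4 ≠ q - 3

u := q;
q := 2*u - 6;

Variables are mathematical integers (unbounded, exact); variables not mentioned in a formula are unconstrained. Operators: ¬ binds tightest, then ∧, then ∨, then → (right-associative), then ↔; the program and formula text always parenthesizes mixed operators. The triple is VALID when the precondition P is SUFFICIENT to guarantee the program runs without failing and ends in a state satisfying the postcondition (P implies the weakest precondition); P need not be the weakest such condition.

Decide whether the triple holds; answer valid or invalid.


Working backward. After the program, the postcondition 3*q > u - 5 ∧ u + u + 4 ≠ q - 3 must hold; in canonical form it is 3*q > u - 5 ∧ 2*u ≠ q - 7.
Before q := 2*u - 6: 5*u > 13
Before u := q: 5*q > 13
The weakest precondition is 5*q > 13.
Check whether 5*q > 9 implies it.
Countermodel: at the initial state q = 2, the precondition holds but the weakest precondition fails.
Answer: invalid


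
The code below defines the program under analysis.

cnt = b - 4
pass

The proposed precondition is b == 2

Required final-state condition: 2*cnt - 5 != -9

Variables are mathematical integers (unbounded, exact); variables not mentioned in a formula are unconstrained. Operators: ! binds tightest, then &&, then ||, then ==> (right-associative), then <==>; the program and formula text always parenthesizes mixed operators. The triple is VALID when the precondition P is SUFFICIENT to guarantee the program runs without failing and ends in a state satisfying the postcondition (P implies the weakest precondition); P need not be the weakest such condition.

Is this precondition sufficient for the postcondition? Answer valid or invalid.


Working backward. After the program, the postcondition 2*cnt - 5 != -9 must hold; in canonical form it is 2*cnt != -4.
Before skip: 2*cnt != -4
Before cnt := b - 4: 2*b != 4
The weakest precondition is 2*b != 4.
Check whether b == 2 implies it.
Countermodel: at the initial state b = 2, the precondition holds but the weakest precondition fails.
Answer: invalid


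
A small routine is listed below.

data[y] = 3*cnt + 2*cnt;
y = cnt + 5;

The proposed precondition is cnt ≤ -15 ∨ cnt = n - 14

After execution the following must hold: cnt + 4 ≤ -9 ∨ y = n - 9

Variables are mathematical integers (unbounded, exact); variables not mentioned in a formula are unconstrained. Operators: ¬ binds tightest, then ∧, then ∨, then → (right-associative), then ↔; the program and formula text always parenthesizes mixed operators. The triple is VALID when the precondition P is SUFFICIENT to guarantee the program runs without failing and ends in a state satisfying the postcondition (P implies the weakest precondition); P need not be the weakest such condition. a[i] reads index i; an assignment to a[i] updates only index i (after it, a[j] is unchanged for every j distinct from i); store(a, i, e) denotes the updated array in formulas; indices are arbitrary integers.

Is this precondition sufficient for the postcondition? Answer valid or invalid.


Working backward. After the program, the postcondition cnt + 4 ≤ -9 ∨ y = n - 9 must hold; in canonical form it is cnt ≤ -13 ∨ y = n - 9.
Before y := cnt + 5: cnt ≤ -13 ∨ cnt = n - 14
Before data[y] := 3*cnt + 2*cnt: cnt ≤ -13 ∨ cnt = n - 14
The weakest precondition is cnt ≤ -13 ∨ cnt = n - 14.
Check whether cnt ≤ -15 ∨ cnt = n - 14 implies it.
Every state satisfying the precondition satisfies the weakest precondition: the implication holds.
Answer: valid


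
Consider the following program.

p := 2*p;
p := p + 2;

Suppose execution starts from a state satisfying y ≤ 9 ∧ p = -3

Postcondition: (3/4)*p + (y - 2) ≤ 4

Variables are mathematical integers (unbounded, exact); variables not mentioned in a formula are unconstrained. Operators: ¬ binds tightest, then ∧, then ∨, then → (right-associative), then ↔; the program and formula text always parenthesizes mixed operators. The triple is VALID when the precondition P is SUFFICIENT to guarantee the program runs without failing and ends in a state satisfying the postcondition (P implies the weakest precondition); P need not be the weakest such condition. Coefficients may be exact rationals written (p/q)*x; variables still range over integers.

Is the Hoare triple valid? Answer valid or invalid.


Working backward. After the program, the postcondition (3/4)*p + (y - 2) ≤ 4 must hold; in canonical form it is (3/4)*p + y ≤ 6.
Before p := p + 2: (3/4)*p + y ≤ 9/2
Before p := 2*p: (3/2)*p + y ≤ 9/2
The weakest precondition is (3/2)*p + y ≤ 9/2.
Check whether y ≤ 9 ∧ p = -3 implies it.
Every state satisfying the precondition satisfies the weakest precondition: the implication holds.
Answer: valid


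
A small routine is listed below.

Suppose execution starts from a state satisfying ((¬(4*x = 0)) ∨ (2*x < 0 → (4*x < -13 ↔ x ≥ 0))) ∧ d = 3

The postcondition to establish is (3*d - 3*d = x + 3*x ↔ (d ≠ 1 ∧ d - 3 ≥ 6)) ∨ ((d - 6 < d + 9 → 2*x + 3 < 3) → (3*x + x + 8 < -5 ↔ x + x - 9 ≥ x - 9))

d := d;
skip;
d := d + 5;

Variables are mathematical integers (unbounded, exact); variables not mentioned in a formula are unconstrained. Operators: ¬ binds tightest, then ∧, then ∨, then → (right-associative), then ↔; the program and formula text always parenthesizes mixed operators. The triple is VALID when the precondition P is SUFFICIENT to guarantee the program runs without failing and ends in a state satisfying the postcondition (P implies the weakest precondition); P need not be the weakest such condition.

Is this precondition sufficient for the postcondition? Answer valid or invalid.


Working backward. After the program, the postcondition (3*d - 3*d = x + 3*x ↔ (d ≠ 1 ∧ d - 3 ≥ 6)) ∨ ((d - 6 < d + 9 → 2*x + 3 < 3) → (3*x + x + 8 < -5 ↔ x + x - 9 ≥ x - 9)) must hold; in canonical form it is (4*x = 0 ↔ (d ≠ 1 ∧ d ≥ 9)) ∨ (2*x < 0 → (4*x < -13 ↔ x ≥ 0)).
Before d := d + 5: (4*x = 0 ↔ (d ≠ -4 ∧ d ≥ 4)) ∨ (2*x < 0 → (4*x < -13 ↔ x ≥ 0))
Before skip: (4*x = 0 ↔ (d ≠ -4 ∧ d ≥ 4)) ∨ (2*x < 0 → (4*x < -13 ↔ x ≥ 0))
Before d := d: (4*x = 0 ↔ (d ≠ -4 ∧ d ≥ 4)) ∨ (2*x < 0 → (4*x < -13 ↔ x ≥ 0))
The weakest precondition is (4*x = 0 ↔ (d ≠ -4 ∧ d ≥ 4)) ∨ (2*x < 0 → (4*x < -13 ↔ x ≥ 0)).
Check whether ((¬(4*x = 0)) ∨ (2*x < 0 → (4*x < -13 ↔ x ≥ 0))) ∧ d = 3 implies it.
Every state satisfying the precondition satisfies the weakest precondition: the implication holds.
Answer: valid


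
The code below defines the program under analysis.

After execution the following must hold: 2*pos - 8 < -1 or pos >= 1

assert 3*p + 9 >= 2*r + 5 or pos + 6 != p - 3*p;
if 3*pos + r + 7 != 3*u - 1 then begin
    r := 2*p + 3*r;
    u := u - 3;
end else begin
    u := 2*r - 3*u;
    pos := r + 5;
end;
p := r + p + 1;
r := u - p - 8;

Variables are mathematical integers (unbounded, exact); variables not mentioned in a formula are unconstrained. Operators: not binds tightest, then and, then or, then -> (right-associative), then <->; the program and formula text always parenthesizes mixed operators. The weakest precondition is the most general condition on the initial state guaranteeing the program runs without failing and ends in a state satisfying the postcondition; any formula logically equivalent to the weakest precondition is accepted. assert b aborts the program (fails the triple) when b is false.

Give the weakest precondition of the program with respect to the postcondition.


Working backward. After the program, the postcondition 2*pos - 8 < -1 or pos >= 1 must hold; in canonical form it is 2*pos < 7 or pos >= 1.
Before r := u - p - 8: 2*pos < 7 or pos >= 1
Before p := r + p + 1: 2*pos < 7 or pos >= 1
Then branch requires 2*pos < 7 or pos >= 1; else branch requires 2*r < -3 or r >= -4.
Before the if: (3*pos + r != 3*u - 8 -> (2*pos < 7 or pos >= 1)) and ((not (3*pos + r != 3*u - 8)) -> (2*r < -3 or r >= -4))
Before assert 3*p + 9 >= 2*r + 5 or pos + 6 != p - 3*p: (3*p >= 2*r - 4 or 2*p + pos != -6) and (3*pos + r != 3*u - 8 -> (2*pos < 7 or pos >= 1)) and ((not (3*pos + r != 3*u - 8)) -> (2*r < -3 or r >= -4))
Answer: WP = (3*p >= 2*r - 4 or 2*p + pos != -6) and (3*pos + r != 3*u - 8 -> (2*pos < 7 or pos >= 1)) and ((not (3*pos + r != 3*u - 8)) -> (2*r < -3 or r >= -4))


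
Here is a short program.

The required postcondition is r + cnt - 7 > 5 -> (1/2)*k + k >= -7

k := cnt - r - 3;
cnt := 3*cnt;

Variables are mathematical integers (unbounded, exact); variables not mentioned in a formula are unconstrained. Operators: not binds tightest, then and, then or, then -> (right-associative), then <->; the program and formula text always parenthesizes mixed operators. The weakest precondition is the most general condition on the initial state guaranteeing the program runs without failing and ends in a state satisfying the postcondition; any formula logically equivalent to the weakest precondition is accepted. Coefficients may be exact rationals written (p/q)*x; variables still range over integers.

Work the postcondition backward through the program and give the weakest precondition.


Working backward. After the program, the postcondition r + cnt - 7 > 5 -> (1/2)*k + k >= -7 must hold; in canonical form it is cnt + r > 12 -> (3/2)*k >= -7.
Before cnt := 3*cnt: 3*cnt + r > 12 -> (3/2)*k >= -7
Before k := cnt - r - 3: 3*cnt + r > 12 -> (3/2)*cnt >= (3/2)*r - 5/2
Answer: WP = 3*cnt + r > 12 -> (3/2)*cnt >= (3/2)*r - 5/2


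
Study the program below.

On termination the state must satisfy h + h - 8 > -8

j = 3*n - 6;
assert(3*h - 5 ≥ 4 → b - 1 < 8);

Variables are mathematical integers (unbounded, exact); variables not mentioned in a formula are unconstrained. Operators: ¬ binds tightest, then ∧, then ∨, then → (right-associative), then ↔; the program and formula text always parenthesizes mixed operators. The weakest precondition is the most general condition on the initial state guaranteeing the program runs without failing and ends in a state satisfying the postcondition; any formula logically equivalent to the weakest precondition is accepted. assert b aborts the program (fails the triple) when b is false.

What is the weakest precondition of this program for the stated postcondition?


Working backward. After the program, the postcondition h + h - 8 > -8 must hold; in canonical form it is 2*h > 0.
Before assert 3*h - 5 ≥ 4 → b - 1 < 8: (3*h ≥ 9 → b < 9) ∧ 2*h > 0
Before j := 3*n - 6: (3*h ≥ 9 → b < 9) ∧ 2*h > 0
Answer: WP = (3*h ≥ 9 → b < 9) ∧ 2*h > 0


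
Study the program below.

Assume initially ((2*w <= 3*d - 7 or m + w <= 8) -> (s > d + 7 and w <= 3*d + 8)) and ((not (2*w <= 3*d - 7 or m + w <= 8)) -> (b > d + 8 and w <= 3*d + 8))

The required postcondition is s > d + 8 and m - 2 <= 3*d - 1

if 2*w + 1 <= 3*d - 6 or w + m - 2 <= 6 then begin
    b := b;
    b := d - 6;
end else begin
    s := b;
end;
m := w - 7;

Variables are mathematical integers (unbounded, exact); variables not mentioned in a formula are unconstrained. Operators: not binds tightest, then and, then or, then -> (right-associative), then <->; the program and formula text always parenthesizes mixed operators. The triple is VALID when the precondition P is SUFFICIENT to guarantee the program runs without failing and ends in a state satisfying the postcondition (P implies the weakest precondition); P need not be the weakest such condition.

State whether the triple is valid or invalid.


Working backward. After the program, the postcondition s > d + 8 and m - 2 <= 3*d - 1 must hold; in canonical form it is s > d + 8 and m <= 3*d + 1.
Before m := w - 7: s > d + 8 and w <= 3*d + 8
Then branch requires s > d + 8 and w <= 3*d + 8; else branch requires b > d + 8 and w <= 3*d + 8.
Before the if: ((2*w <= 3*d - 7 or m + w <= 8) -> (s > d + 8 and w <= 3*d + 8)) and ((not (2*w <= 3*d - 7 or m + w <= 8)) -> (b > d + 8 and w <= 3*d + 8))
The weakest precondition is ((2*w <= 3*d - 7 or m + w <= 8) -> (s > d + 8 and w <= 3*d + 8)) and ((not (2*w <= 3*d - 7 or m + w <= 8)) -> (b > d + 8 and w <= 3*d + 8)).
Check whether ((2*w <= 3*d - 7 or m + w <= 8) -> (s > d + 7 and w <= 3*d + 8)) and ((not (2*w <= 3*d - 7 or m + w <= 8)) -> (b > d + 8 and w <= 3*d + 8)) implies it.
Countermodel: at the initial state b = 9, d = 1, m = 11, s = 9, w = -2, the precondition holds but the weakest precondition fails.
Answer: invalid


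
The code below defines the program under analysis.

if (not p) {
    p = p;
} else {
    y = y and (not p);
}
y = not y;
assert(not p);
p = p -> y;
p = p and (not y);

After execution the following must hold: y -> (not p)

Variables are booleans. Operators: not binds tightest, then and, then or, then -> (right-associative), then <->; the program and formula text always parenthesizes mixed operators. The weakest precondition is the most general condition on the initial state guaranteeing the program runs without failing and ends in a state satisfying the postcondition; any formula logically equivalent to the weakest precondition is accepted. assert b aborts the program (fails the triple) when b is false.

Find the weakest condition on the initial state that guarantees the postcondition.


Working backward. After the program, y -> (not p) must hold.
Before p := p and (not y): y -> (not (p and (not y)))
Before p := p -> y: y -> (not ((p -> y) and (not y)))
Before assert not p: (not p) and (y -> (not ((p -> y) and (not y))))
Before y := not y: (not p) and ((not y) -> (not ((p -> (not y)) and y)))
Then branch requires (not p) and ((not y) -> (not ((p -> (not y)) and y))); else branch requires (not p) and ((not (y and (not p))) -> (not ((p -> (not (y and (not p)))) and y and (not p)))).
Before the if: ((not p) -> ((not p) and ((not y) -> (not ((p -> (not y)) and y))))) and (p -> ((not p) and ((not (y and (not p))) -> (not ((p -> (not (y and (not p)))) and y and (not p))))))
Answer: WP = ((not p) -> ((not p) and ((not y) -> (not ((p -> (not y)) and y))))) and (p -> ((not p) and ((not (y and (not p))) -> (not ((p -> (not (y and (not p)))) and y and (not p))))))


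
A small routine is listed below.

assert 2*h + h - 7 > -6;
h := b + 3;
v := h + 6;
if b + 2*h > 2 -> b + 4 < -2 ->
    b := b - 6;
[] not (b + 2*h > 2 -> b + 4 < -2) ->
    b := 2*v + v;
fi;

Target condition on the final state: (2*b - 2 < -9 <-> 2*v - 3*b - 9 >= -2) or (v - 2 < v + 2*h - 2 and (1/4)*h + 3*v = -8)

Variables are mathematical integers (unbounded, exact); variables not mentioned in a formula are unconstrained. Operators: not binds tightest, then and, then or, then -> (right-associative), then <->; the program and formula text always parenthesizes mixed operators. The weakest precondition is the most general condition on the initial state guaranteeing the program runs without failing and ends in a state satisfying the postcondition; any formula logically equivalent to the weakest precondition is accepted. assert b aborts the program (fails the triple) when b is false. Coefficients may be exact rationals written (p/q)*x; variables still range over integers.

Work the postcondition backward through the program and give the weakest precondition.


Working backward. After the program, the postcondition (2*b - 2 < -9 <-> 2*v - 3*b - 9 >= -2) or (v - 2 < v + 2*h - 2 and (1/4)*h + 3*v = -8) must hold; in canonical form it is (2*b < -7 <-> 2*v >= 3*b + 7) or (2*h > 0 and (1/4)*h + 3*v = -8).
Then branch requires (2*b < 5 <-> 2*v >= 3*b - 11) or (2*h > 0 and (1/4)*h + 3*v = -8); else branch requires (6*v < -7 <-> 7*v <= -7) or (2*h > 0 and (1/4)*h + 3*v = -8).
Before the if: ((b + 2*h > 2 -> b < -6) -> ((2*b < 5 <-> 2*v >= 3*b - 11) or (2*h > 0 and (1/4)*h + 3*v = -8))) and ((not (b + 2*h > 2 -> b < -6)) -> ((6*v < -7 <-> 7*v <= -7) or (2*h > 0 and (1/4)*h + 3*v = -8)))
Before v := h + 6: ((b + 2*h > 2 -> b < -6) -> ((2*b < 5 <-> 2*h >= 3*b - 23) or (2*h > 0 and (13/4)*h = -26))) and ((not (b + 2*h > 2 -> b < -6)) -> ((6*h < -43 <-> 7*h <= -49) or (2*h > 0 and (13/4)*h = -26)))
Before h := b + 3: ((3*b > -4 -> b < -6) -> ((2*b < 5 <-> b <= 29) or (2*b > -6 and (13/4)*b = -143/4))) and ((not (3*b > -4 -> b < -6)) -> ((6*b < -61 <-> 7*b <= -70) or (2*b > -6 and (13/4)*b = -143/4)))
Before assert 2*h + h - 7 > -6: 3*h > 1 and ((3*b > -4 -> b < -6) -> ((2*b < 5 <-> b <= 29) or (2*b > -6 and (13/4)*b = -143/4))) and ((not (3*b > -4 -> b < -6)) -> ((6*b < -61 <-> 7*b <= -70) or (2*b > -6 and (13/4)*b = -143/4)))
Answer: WP = 3*h > 1 and ((3*b > -4 -> b < -6) -> ((2*b < 5 <-> b <= 29) or (2*b > -6 and (13/4)*b = -143/4))) and ((not (3*b > -4 -> b < -6)) -> ((6*b < -61 <-> 7*b <= -70) or (2*b > -6 and (13/4)*b = -143/4)))


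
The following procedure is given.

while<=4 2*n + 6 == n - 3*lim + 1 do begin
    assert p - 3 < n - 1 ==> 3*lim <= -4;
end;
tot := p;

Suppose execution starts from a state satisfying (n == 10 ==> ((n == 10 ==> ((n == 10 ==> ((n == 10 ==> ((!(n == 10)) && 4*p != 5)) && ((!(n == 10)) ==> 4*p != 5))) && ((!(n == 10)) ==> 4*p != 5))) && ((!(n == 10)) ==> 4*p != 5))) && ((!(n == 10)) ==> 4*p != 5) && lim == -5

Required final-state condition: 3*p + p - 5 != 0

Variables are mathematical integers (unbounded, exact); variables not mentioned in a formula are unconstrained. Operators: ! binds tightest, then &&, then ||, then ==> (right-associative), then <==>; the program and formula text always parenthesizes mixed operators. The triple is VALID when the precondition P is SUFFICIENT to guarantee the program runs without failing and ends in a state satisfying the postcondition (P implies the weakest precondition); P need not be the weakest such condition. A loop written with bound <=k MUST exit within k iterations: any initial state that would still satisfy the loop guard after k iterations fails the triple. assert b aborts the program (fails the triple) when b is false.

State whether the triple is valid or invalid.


Working backward. After the program, the postcondition 3*p + p - 5 != 0 must hold; in canonical form it is 4*p != 5.
Before tot := p: 4*p != 5
Before the loop (bound <=4), unroll the exhaustion recursion (WP_0 = exit-now case; WP_j = one more guarded iteration, up to j = 4):
  WP_0: (!(3*lim + n == -5)) && 4*p != 5
  WP_1: (3*lim + n == -5 ==> ((p < n + 2 ==> 3*lim <= -4) && (!(3*lim + n == -5)) && 4*p != 5)) && ((!(3*lim + n == -5)) ==> 4*p != 5)
  WP_2: (3*lim + n == -5 ==> ((p < n + 2 ==> 3*lim <= -4) && (3*lim + n == -5 ==> ((p < n + 2 ==> 3*lim <= -4) && (!(3*lim + n == -5)) && 4*p != 5)) && ((!(3*lim + n == -5)) ==> 4*p != 5))) && ((!(3*lim + n == -5)) ==> 4*p != 5)
  WP_3: (3*lim + n == -5 ==> ((p < n + 2 ==> 3*lim <= -4) && (3*lim + n == -5 ==> ((p < n + 2 ==> 3*lim <= -4) && (3*lim + n == -5 ==> ((p < n + 2 ==> 3*lim <= -4) && (!(3*lim + n == -5)) && 4*p != 5)) && ((!(3*lim + n == -5)) ==> 4*p != 5))) && ((!(3*lim + n == -5)) ==> 4*p != 5))) && ((!(3*lim + n == -5)) ==> 4*p != 5)
  WP_4: (3*lim + n == -5 ==> ((p < n + 2 ==> 3*lim <= -4) && (3*lim + n == -5 ==> ((p < n + 2 ==> 3*lim <= -4) && (3*lim + n == -5 ==> ((p < n + 2 ==> 3*lim <= -4) && (3*lim + n == -5 ==> ((p < n + 2 ==> 3*lim <= -4) && (!(3*lim + n == -5)) && 4*p != 5)) && ((!(3*lim + n == -5)) ==> 4*p != 5))) && ((!(3*lim + n == -5)) ==> 4*p != 5))) && ((!(3*lim + n == -5)) ==> 4*p != 5))) && ((!(3*lim + n == -5)) ==> 4*p != 5)
So before the loop: (3*lim + n == -5 ==> ((p < n + 2 ==> 3*lim <= -4) && (3*lim + n == -5 ==> ((p < n + 2 ==> 3*lim <= -4) && (3*lim + n == -5 ==> ((p < n + 2 ==> 3*lim <= -4) && (3*lim + n == -5 ==> ((p < n + 2 ==> 3*lim <= -4) && (!(3*lim + n == -5)) && 4*p != 5)) && ((!(3*lim + n == -5)) ==> 4*p != 5))) && ((!(3*lim + n == -5)) ==> 4*p != 5))) && ((!(3*lim + n == -5)) ==> 4*p != 5))) && ((!(3*lim + n == -5)) ==> 4*p != 5)
The weakest precondition is (3*lim + n == -5 ==> ((p < n + 2 ==> 3*lim <= -4) && (3*lim + n == -5 ==> ((p < n + 2 ==> 3*lim <= -4) && (3*lim + n == -5 ==> ((p < n + 2 ==> 3*lim <= -4) && (3*lim + n == -5 ==> ((p < n + 2 ==> 3*lim <= -4) && (!(3*lim + n == -5)) && 4*p != 5)) && ((!(3*lim + n == -5)) ==> 4*p != 5))) && ((!(3*lim + n == -5)) ==> 4*p != 5))) && ((!(3*lim + n == -5)) ==> 4*p != 5))) && ((!(3*lim + n == -5)) ==> 4*p != 5).
Check whether (n == 10 ==> ((n == 10 ==> ((n == 10 ==> ((n == 10 ==> ((!(n == 10)) && 4*p != 5)) && ((!(n == 10)) ==> 4*p != 5))) && ((!(n == 10)) ==> 4*p != 5))) && ((!(n == 10)) ==> 4*p != 5))) && ((!(n == 10)) ==> 4*p != 5) && lim == -5 implies it.
Every state satisfying the precondition satisfies the weakest precondition: the implication holds.
Answer: valid


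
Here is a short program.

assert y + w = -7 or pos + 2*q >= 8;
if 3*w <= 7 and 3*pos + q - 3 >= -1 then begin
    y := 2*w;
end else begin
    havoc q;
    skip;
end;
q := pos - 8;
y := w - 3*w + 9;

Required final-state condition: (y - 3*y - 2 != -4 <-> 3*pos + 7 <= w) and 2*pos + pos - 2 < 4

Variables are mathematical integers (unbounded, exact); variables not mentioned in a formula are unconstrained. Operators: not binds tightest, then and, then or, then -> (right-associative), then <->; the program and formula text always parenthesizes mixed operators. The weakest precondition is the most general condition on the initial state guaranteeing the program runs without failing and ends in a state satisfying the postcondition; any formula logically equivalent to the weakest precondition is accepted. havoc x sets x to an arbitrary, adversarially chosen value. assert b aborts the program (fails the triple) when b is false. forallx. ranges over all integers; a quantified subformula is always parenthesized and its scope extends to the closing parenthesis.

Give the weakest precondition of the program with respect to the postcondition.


Working backward. After the program, the postcondition (y - 3*y - 2 != -4 <-> 3*pos + 7 <= w) and 2*pos + pos - 2 < 4 must hold; in canonical form it is (2*y != 2 <-> 3*pos <= w - 7) and 3*pos < 6.
Before y := w - 3*w + 9: (4*w != 16 <-> 3*pos <= w - 7) and 3*pos < 6
Before q := pos - 8: (4*w != 16 <-> 3*pos <= w - 7) and 3*pos < 6
Then branch requires (4*w != 16 <-> 3*pos <= w - 7) and 3*pos < 6; else branch requires (4*w != 16 <-> 3*pos <= w - 7) and 3*pos < 6.
Before the if: ((3*w <= 7 and 3*pos + q >= 2) -> ((4*w != 16 <-> 3*pos <= w - 7) and 3*pos < 6)) and ((not (3*w <= 7 and 3*pos + q >= 2)) -> ((4*w != 16 <-> 3*pos <= w - 7) and 3*pos < 6))
Before assert y + w = -7 or pos + 2*q >= 8: (w + y = -7 or pos + 2*q >= 8) and ((3*w <= 7 and 3*pos + q >= 2) -> ((4*w != 16 <-> 3*pos <= w - 7) and 3*pos < 6)) and ((not (3*w <= 7 and 3*pos + q >= 2)) -> ((4*w != 16 <-> 3*pos <= w - 7) and 3*pos < 6))
Answer: WP = (w + y = -7 or pos + 2*q >= 8) and ((3*w <= 7 and 3*pos + q >= 2) -> ((4*w != 16 <-> 3*pos <= w - 7) and 3*pos < 6)) and ((not (3*w <= 7 and 3*pos + q >= 2)) -> ((4*w != 16 <-> 3*pos <= w - 7) and 3*pos < 6))


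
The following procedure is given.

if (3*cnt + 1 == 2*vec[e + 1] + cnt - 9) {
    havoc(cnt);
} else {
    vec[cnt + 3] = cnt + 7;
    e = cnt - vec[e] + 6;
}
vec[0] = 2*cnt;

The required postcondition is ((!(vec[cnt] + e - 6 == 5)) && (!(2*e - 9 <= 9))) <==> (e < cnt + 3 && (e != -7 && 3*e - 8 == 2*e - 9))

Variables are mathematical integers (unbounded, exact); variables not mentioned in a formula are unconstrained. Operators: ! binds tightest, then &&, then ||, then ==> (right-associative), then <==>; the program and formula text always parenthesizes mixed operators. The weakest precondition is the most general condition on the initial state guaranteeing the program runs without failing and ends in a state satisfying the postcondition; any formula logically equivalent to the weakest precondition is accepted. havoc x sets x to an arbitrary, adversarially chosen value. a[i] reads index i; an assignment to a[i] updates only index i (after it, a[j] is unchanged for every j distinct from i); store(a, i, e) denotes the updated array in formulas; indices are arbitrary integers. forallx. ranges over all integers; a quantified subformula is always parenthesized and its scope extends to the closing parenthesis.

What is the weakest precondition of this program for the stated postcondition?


Working backward. After the program, the postcondition ((!(vec[cnt] + e - 6 == 5)) && (!(2*e - 9 <= 9))) <==> (e < cnt + 3 && (e != -7 && 3*e - 8 == 2*e - 9)) must hold; in canonical form it is ((!(vec[cnt] + e == 11)) && (!(2*e <= 18))) <==> (e < cnt + 3 && e != -7 && e == -1).
Before vec[0] := 2*cnt: ((!(store(vec, 0, 2*cnt)[cnt] + e == 11)) && (!(2*e <= 18))) <==> (e < cnt + 3 && e != -7 && e == -1)
Then branch requires forall cnt_1. (((!(store(vec, 0, 2*cnt_1)[cnt_1] + e == 11)) && (!(2*e <= 18))) <==> (e < cnt_1 + 3 && e != -7 && e == -1)); else branch requires ((!(store(store(vec, cnt + 3, cnt + 7), 0, 2*cnt)[cnt] + cnt == store(vec, cnt + 3, cnt + 7)[e] + 5)) && (!(2*cnt <= 2*store(vec, cnt + 3, cnt + 7)[e] + 6))) <==> (store(vec, cnt + 3, cnt + 7)[e] > 3 && cnt != store(vec, cnt + 3, cnt + 7)[e] - 13 && cnt == store(vec, cnt + 3, cnt + 7)[e] - 7).
Before the if: (2*cnt == 2*vec[e + 1] - 10 ==> (forall cnt_1. (((!(store(vec, 0, 2*cnt_1)[cnt_1] + e == 11)) && (!(2*e <= 18))) <==> (e < cnt_1 + 3 && e != -7 && e == -1)))) && ((!(2*cnt == 2*vec[e + 1] - 10)) ==> (((!(store(store(vec, cnt + 3, cnt + 7), 0, 2*cnt)[cnt] + cnt == store(vec, cnt + 3, cnt + 7)[e] + 5)) && (!(2*cnt <= 2*store(vec, cnt + 3, cnt + 7)[e] + 6))) <==> (store(vec, cnt + 3, cnt + 7)[e] > 3 && cnt != store(vec, cnt + 3, cnt + 7)[e] - 13 && cnt == store(vec, cnt + 3, cnt + 7)[e] - 7)))
Answer: WP = (2*cnt == 2*vec[e + 1] - 10 ==> (forall cnt_1. (((!(store(vec, 0, 2*cnt_1)[cnt_1] + e == 11)) && (!(2*e <= 18))) <==> (e < cnt_1 + 3 && e != -7 && e == -1)))) && ((!(2*cnt == 2*vec[e + 1] - 10)) ==> (((!(store(store(vec, cnt + 3, cnt + 7), 0, 2*cnt)[cnt] + cnt == store(vec, cnt + 3, cnt + 7)[e] + 5)) && (!(2*cnt <= 2*store(vec, cnt + 3, cnt + 7)[e] + 6))) <==> (store(vec, cnt + 3, cnt + 7)[e] > 3 && cnt != store(vec, cnt + 3, cnt + 7)[e] - 13 && cnt == store(vec, cnt + 3, cnt + 7)[e] - 7)))


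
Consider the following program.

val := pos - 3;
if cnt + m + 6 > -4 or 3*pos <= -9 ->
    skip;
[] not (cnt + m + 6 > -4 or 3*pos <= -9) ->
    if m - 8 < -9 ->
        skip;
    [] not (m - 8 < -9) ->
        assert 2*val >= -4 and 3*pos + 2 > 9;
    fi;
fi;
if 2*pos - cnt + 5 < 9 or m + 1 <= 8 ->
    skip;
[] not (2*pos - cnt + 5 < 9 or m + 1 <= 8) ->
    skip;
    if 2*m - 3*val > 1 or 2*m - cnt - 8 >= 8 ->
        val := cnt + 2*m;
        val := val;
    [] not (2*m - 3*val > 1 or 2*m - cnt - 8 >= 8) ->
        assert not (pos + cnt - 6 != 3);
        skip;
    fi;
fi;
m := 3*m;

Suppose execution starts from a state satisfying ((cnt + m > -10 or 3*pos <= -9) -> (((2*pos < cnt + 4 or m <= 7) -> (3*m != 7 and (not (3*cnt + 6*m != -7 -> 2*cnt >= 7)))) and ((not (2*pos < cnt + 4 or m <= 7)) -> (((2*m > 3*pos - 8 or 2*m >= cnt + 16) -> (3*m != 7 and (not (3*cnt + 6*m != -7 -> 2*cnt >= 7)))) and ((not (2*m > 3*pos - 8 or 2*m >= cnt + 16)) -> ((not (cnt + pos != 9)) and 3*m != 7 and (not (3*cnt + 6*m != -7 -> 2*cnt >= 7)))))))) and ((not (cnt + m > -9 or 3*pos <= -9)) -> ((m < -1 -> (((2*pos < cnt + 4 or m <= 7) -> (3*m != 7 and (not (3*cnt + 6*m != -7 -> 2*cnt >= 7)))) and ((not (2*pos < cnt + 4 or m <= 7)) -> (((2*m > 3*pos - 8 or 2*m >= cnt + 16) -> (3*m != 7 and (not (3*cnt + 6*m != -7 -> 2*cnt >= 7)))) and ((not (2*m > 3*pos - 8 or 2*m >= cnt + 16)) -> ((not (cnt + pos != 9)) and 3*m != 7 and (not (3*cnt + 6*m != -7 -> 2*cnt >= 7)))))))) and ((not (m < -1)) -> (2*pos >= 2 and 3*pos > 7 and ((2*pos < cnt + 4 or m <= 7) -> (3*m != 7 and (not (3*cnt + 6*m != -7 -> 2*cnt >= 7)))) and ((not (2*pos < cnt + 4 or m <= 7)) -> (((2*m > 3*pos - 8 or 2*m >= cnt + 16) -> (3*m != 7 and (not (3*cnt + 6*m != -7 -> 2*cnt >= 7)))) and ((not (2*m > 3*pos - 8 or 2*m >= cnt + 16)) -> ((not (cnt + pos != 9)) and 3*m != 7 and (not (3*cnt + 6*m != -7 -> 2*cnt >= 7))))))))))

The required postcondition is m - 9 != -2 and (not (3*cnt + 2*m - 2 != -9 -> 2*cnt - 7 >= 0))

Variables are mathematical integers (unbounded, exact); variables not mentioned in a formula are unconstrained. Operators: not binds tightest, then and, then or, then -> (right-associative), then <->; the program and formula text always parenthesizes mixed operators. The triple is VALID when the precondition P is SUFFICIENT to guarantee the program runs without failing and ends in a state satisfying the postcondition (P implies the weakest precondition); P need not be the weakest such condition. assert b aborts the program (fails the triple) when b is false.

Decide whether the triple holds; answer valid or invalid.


Working backward. After the program, the postcondition m - 9 != -2 and (not (3*cnt + 2*m - 2 != -9 -> 2*cnt - 7 >= 0)) must hold; in canonical form it is m != 7 and (not (3*cnt + 2*m != -7 -> 2*cnt >= 7)).
Before m := 3*m: 3*m != 7 and (not (3*cnt + 6*m != -7 -> 2*cnt >= 7))
Then branch requires 3*m != 7 and (not (3*cnt + 6*m != -7 -> 2*cnt >= 7)); else branch requires ((2*m > 3*val + 1 or 2*m >= cnt + 16) -> (3*m != 7 and (not (3*cnt + 6*m != -7 -> 2*cnt >= 7)))) and ((not (2*m > 3*val + 1 or 2*m >= cnt + 16)) -> ((not (cnt + pos != 9)) and 3*m != 7 and (not (3*cnt + 6*m != -7 -> 2*cnt >= 7)))).
Before the if: ((2*pos < cnt + 4 or m <= 7) -> (3*m != 7 and (not (3*cnt + 6*m != -7 -> 2*cnt >= 7)))) and ((not (2*pos < cnt + 4 or m <= 7)) -> (((2*m > 3*val + 1 or 2*m >= cnt + 16) -> (3*m != 7 and (not (3*cnt + 6*m != -7 -> 2*cnt >= 7)))) and ((not (2*m > 3*val + 1 or 2*m >= cnt + 16)) -> ((not (cnt + pos != 9)) and 3*m != 7 and (not (3*cnt + 6*m != -7 -> 2*cnt >= 7))))))
Then branch requires ((2*pos < cnt + 4 or m <= 7) -> (3*m != 7 and (not (3*cnt + 6*m != -7 -> 2*cnt >= 7)))) and ((not (2*pos < cnt + 4 or m <= 7)) -> (((2*m > 3*val + 1 or 2*m >= cnt + 16) -> (3*m != 7 and (not (3*cnt + 6*m != -7 -> 2*cnt >= 7)))) and ((not (2*m > 3*val + 1 or 2*m >= cnt + 16)) -> ((not (cnt + pos != 9)) and 3*m != 7 and (not (3*cnt + 6*m != -7 -> 2*cnt >= 7)))))); else branch requires (m < -1 -> (((2*pos < cnt + 4 or m <= 7) -> (3*m != 7 and (not (3*cnt + 6*m != -7 -> 2*cnt >= 7)))) and ((not (2*pos < cnt + 4 or m <= 7)) -> (((2*m > 3*val + 1 or 2*m >= cnt + 16) -> (3*m != 7 and (not (3*cnt + 6*m != -7 -> 2*cnt >= 7)))) and ((not (2*m > 3*val + 1 or 2*m >= cnt + 16)) -> ((not (cnt + pos != 9)) and 3*m != 7 and (not (3*cnt + 6*m != -7 -> 2*cnt >= 7)))))))) and ((not (m < -1)) -> (2*val >= -4 and 3*pos > 7 and ((2*pos < cnt + 4 or m <= 7) -> (3*m != 7 and (not (3*cnt + 6*m != -7 -> 2*cnt >= 7)))) and ((not (2*pos < cnt + 4 or m <= 7)) -> (((2*m > 3*val + 1 or 2*m >= cnt + 16) -> (3*m != 7 and (not (3*cnt + 6*m != -7 -> 2*cnt >= 7)))) and ((not (2*m > 3*val + 1 or 2*m >= cnt + 16)) -> ((not (cnt + pos != 9)) and 3*m != 7 and (not (3*cnt + 6*m != -7 -> 2*cnt >= 7)))))))).
Before the if: ((cnt + m > -10 or 3*pos <= -9) -> (((2*pos < cnt + 4 or m <= 7) -> (3*m != 7 and (not (3*cnt + 6*m != -7 -> 2*cnt >= 7)))) and ((not (2*pos < cnt + 4 or m <= 7)) -> (((2*m > 3*val + 1 or 2*m >= cnt + 16) -> (3*m != 7 and (not (3*cnt + 6*m != -7 -> 2*cnt >= 7)))) and ((not (2*m > 3*val + 1 or 2*m >= cnt + 16)) -> ((not (cnt + pos != 9)) and 3*m != 7 and (not (3*cnt + 6*m != -7 -> 2*cnt >= 7)))))))) and ((not (cnt + m > -10 or 3*pos <= -9)) -> ((m < -1 -> (((2*pos < cnt + 4 or m <= 7) -> (3*m != 7 and (not (3*cnt + 6*m != -7 -> 2*cnt >= 7)))) and ((not (2*pos < cnt + 4 or m <= 7)) -> (((2*m > 3*val + 1 or 2*m >= cnt + 16) -> (3*m != 7 and (not (3*cnt + 6*m != -7 -> 2*cnt >= 7)))) and ((not (2*m > 3*val + 1 or 2*m >= cnt + 16)) -> ((not (cnt + pos != 9)) and 3*m != 7 and (not (3*cnt + 6*m != -7 -> 2*cnt >= 7)))))))) and ((not (m < -1)) -> (2*val >= -4 and 3*pos > 7 and ((2*pos < cnt + 4 or m <= 7) -> (3*m != 7 and (not (3*cnt + 6*m != -7 -> 2*cnt >= 7)))) and ((not (2*pos < cnt + 4 or m <= 7)) -> (((2*m > 3*val + 1 or 2*m >= cnt + 16) -> (3*m != 7 and (not (3*cnt + 6*m != -7 -> 2*cnt >= 7)))) and ((not (2*m > 3*val + 1 or 2*m >= cnt + 16)) -> ((not (cnt + pos != 9)) and 3*m != 7 and (not (3*cnt + 6*m != -7 -> 2*cnt >= 7))))))))))
Before val := pos - 3: ((cnt + m > -10 or 3*pos <= -9) -> (((2*pos < cnt + 4 or m <= 7) -> (3*m != 7 and (not (3*cnt + 6*m != -7 -> 2*cnt >= 7)))) and ((not (2*pos < cnt + 4 or m <= 7)) -> (((2*m > 3*pos - 8 or 2*m >= cnt + 16) -> (3*m != 7 and (not (3*cnt + 6*m != -7 -> 2*cnt >= 7)))) and ((not (2*m > 3*pos - 8 or 2*m >= cnt + 16)) -> ((not (cnt + pos != 9)) and 3*m != 7 and (not (3*cnt + 6*m != -7 -> 2*cnt >= 7)))))))) and ((not (cnt + m > -10 or 3*pos <= -9)) -> ((m < -1 -> (((2*pos < cnt + 4 or m <= 7) -> (3*m != 7 and (not (3*cnt + 6*m != -7 -> 2*cnt >= 7)))) and ((not (2*pos < cnt + 4 or m <= 7)) -> (((2*m > 3*pos - 8 or 2*m >= cnt + 16) -> (3*m != 7 and (not (3*cnt + 6*m != -7 -> 2*cnt >= 7)))) and ((not (2*m > 3*pos - 8 or 2*m >= cnt + 16)) -> ((not (cnt + pos != 9)) and 3*m != 7 and (not (3*cnt + 6*m != -7 -> 2*cnt >= 7)))))))) and ((not (m < -1)) -> (2*pos >= 2 and 3*pos > 7 and ((2*pos < cnt + 4 or m <= 7) -> (3*m != 7 and (not (3*cnt + 6*m != -7 -> 2*cnt >= 7)))) and ((not (2*pos < cnt + 4 or m <= 7)) -> (((2*m > 3*pos - 8 or 2*m >= cnt + 16) -> (3*m != 7 and (not (3*cnt + 6*m != -7 -> 2*cnt >= 7)))) and ((not (2*m > 3*pos - 8 or 2*m >= cnt + 16)) -> ((not (cnt + pos != 9)) and 3*m != 7 and (not (3*cnt + 6*m != -7 -> 2*cnt >= 7))))))))))
The weakest precondition is ((cnt + m > -10 or 3*pos <= -9) -> (((2*pos < cnt + 4 or m <= 7) -> (3*m != 7 and (not (3*cnt + 6*m != -7 -> 2*cnt >= 7)))) and ((not (2*pos < cnt + 4 or m <= 7)) -> (((2*m > 3*pos - 8 or 2*m >= cnt + 16) -> (3*m != 7 and (not (3*cnt + 6*m != -7 -> 2*cnt >= 7)))) and ((not (2*m > 3*pos - 8 or 2*m >= cnt + 16)) -> ((not (cnt + pos != 9)) and 3*m != 7 and (not (3*cnt + 6*m != -7 -> 2*cnt >= 7)))))))) and ((not (cnt + m > -10 or 3*pos <= -9)) -> ((m < -1 -> (((2*pos < cnt + 4 or m <= 7) -> (3*m != 7 and (not (3*cnt + 6*m != -7 -> 2*cnt >= 7)))) and ((not (2*pos < cnt + 4 or m <= 7)) -> (((2*m > 3*pos - 8 or 2*m >= cnt + 16) -> (3*m != 7 and (not (3*cnt + 6*m != -7 -> 2*cnt >= 7)))) and ((not (2*m > 3*pos - 8 or 2*m >= cnt + 16)) -> ((not (cnt + pos != 9)) and 3*m != 7 and (not (3*cnt + 6*m != -7 -> 2*cnt >= 7)))))))) and ((not (m < -1)) -> (2*pos >= 2 and 3*pos > 7 and ((2*pos < cnt + 4 or m <= 7) -> (3*m != 7 and (not (3*cnt + 6*m != -7 -> 2*cnt >= 7)))) and ((not (2*pos < cnt + 4 or m <= 7)) -> (((2*m > 3*pos - 8 or 2*m >= cnt + 16) -> (3*m != 7 and (not (3*cnt + 6*m != -7 -> 2*cnt >= 7)))) and ((not (2*m > 3*pos - 8 or 2*m >= cnt + 16)) -> ((not (cnt + pos != 9)) and 3*m != 7 and (not (3*cnt + 6*m != -7 -> 2*cnt >= 7)))))))))).
Check whether ((cnt + m > -10 or 3*pos <= -9) -> (((2*pos < cnt + 4 or m <= 7) -> (3*m != 7 and (not (3*cnt + 6*m != -7 -> 2*cnt >= 7)))) and ((not (2*pos < cnt + 4 or m <= 7)) -> (((2*m > 3*pos - 8 or 2*m >= cnt + 16) -> (3*m != 7 and (not (3*cnt + 6*m != -7 -> 2*cnt >= 7)))) and ((not (2*m > 3*pos - 8 or 2*m >= cnt + 16)) -> ((not (cnt + pos != 9)) and 3*m != 7 and (not (3*cnt + 6*m != -7 -> 2*cnt >= 7)))))))) and ((not (cnt + m > -9 or 3*pos <= -9)) -> ((m < -1 -> (((2*pos < cnt + 4 or m <= 7) -> (3*m != 7 and (not (3*cnt + 6*m != -7 -> 2*cnt >= 7)))) and ((not (2*pos < cnt + 4 or m <= 7)) -> (((2*m > 3*pos - 8 or 2*m >= cnt + 16) -> (3*m != 7 and (not (3*cnt + 6*m != -7 -> 2*cnt >= 7)))) and ((not (2*m > 3*pos - 8 or 2*m >= cnt + 16)) -> ((not (cnt + pos != 9)) and 3*m != 7 and (not (3*cnt + 6*m != -7 -> 2*cnt >= 7)))))))) and ((not (m < -1)) -> (2*pos >= 2 and 3*pos > 7 and ((2*pos < cnt + 4 or m <= 7) -> (3*m != 7 and (not (3*cnt + 6*m != -7 -> 2*cnt >= 7)))) and ((not (2*pos < cnt + 4 or m <= 7)) -> (((2*m > 3*pos - 8 or 2*m >= cnt + 16) -> (3*m != 7 and (not (3*cnt + 6*m != -7 -> 2*cnt >= 7)))) and ((not (2*m > 3*pos - 8 or 2*m >= cnt + 16)) -> ((not (cnt + pos != 9)) and 3*m != 7 and (not (3*cnt + 6*m != -7 -> 2*cnt >= 7)))))))))) implies it.
Every state satisfying the precondition satisfies the weakest precondition: the implication holds.
Answer: valid
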